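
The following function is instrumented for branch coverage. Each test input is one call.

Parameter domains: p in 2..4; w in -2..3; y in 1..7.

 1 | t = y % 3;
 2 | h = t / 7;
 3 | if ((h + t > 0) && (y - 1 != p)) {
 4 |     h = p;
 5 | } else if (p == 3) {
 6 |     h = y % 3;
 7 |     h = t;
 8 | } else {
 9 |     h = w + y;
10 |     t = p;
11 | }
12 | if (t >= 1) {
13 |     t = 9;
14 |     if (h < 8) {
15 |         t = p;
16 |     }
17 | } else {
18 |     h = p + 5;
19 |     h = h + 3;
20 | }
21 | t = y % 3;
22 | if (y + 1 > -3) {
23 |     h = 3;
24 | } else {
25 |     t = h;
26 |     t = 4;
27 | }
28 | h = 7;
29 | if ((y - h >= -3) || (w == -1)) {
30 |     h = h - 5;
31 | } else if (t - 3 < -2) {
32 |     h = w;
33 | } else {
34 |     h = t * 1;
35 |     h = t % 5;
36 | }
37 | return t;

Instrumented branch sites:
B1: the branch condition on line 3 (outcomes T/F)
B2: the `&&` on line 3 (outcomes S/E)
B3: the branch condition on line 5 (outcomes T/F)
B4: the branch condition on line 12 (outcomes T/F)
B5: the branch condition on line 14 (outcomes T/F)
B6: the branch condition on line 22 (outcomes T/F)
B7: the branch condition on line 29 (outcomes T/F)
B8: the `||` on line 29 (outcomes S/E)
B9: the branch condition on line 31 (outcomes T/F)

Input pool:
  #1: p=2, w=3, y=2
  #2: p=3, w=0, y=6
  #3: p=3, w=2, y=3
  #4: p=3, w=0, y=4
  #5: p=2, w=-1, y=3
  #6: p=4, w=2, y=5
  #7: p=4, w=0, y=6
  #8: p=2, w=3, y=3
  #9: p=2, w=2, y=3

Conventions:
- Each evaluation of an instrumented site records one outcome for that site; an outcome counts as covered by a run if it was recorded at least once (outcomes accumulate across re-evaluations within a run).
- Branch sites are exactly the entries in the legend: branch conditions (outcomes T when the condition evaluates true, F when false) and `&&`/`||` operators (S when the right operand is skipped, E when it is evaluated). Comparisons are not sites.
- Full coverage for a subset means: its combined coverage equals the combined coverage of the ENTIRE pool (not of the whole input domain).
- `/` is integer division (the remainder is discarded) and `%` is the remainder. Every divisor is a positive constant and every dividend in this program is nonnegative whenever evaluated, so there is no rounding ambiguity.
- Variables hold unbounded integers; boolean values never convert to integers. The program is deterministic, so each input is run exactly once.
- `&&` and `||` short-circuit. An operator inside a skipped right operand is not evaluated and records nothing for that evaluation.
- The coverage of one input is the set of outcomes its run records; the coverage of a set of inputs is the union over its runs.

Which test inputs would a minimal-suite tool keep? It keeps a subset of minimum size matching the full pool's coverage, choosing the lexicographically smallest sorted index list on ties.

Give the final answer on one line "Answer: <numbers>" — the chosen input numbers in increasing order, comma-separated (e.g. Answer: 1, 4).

run #1 (p=2, w=3, y=2) records B1=T, B2=E, B4=T, B5=T, B6=T, B7=F, B8=E, B9=F
run #2 (p=3, w=0, y=6) records B1=F, B2=S, B3=T, B4=F, B6=T, B7=T, B8=S
run #3 (p=3, w=2, y=3) records B1=F, B2=S, B3=T, B4=F, B6=T, B7=F, B8=E, B9=T
run #4 (p=3, w=0, y=4) records B1=F, B2=E, B3=T, B4=T, B5=T, B6=T, B7=T, B8=S
run #5 (p=2, w=-1, y=3) records B1=F, B2=S, B3=F, B4=T, B5=T, B6=T, B7=T, B8=E
run #6 (p=4, w=2, y=5) records B1=F, B2=E, B3=F, B4=T, B5=T, B6=T, B7=T, B8=S
run #7 (p=4, w=0, y=6) records B1=F, B2=S, B3=F, B4=T, B5=T, B6=T, B7=T, B8=S
run #8 (p=2, w=3, y=3) records B1=F, B2=S, B3=F, B4=T, B5=T, B6=T, B7=F, B8=E, B9=T
run #9 (p=2, w=2, y=3) records B1=F, B2=S, B3=F, B4=T, B5=T, B6=T, B7=F, B8=E, B9=T
pool-wide coverage (16 outcomes): B1=T, B1=F, B2=S, B2=E, B3=T, B3=F, B4=T, B4=F, B5=T, B6=T, B7=T, B7=F, B8=S, B8=E, B9=T, B9=F
size 1 is not enough: best union over all size-1 subsets is 9/16
size 2 is not enough: best union over all size-2 subsets is 14/16
inputs {1, 2, 8} (size 3) cover everything; no size-3 subset with a lexicographically smaller index list covers all 16

Answer: 1, 2, 8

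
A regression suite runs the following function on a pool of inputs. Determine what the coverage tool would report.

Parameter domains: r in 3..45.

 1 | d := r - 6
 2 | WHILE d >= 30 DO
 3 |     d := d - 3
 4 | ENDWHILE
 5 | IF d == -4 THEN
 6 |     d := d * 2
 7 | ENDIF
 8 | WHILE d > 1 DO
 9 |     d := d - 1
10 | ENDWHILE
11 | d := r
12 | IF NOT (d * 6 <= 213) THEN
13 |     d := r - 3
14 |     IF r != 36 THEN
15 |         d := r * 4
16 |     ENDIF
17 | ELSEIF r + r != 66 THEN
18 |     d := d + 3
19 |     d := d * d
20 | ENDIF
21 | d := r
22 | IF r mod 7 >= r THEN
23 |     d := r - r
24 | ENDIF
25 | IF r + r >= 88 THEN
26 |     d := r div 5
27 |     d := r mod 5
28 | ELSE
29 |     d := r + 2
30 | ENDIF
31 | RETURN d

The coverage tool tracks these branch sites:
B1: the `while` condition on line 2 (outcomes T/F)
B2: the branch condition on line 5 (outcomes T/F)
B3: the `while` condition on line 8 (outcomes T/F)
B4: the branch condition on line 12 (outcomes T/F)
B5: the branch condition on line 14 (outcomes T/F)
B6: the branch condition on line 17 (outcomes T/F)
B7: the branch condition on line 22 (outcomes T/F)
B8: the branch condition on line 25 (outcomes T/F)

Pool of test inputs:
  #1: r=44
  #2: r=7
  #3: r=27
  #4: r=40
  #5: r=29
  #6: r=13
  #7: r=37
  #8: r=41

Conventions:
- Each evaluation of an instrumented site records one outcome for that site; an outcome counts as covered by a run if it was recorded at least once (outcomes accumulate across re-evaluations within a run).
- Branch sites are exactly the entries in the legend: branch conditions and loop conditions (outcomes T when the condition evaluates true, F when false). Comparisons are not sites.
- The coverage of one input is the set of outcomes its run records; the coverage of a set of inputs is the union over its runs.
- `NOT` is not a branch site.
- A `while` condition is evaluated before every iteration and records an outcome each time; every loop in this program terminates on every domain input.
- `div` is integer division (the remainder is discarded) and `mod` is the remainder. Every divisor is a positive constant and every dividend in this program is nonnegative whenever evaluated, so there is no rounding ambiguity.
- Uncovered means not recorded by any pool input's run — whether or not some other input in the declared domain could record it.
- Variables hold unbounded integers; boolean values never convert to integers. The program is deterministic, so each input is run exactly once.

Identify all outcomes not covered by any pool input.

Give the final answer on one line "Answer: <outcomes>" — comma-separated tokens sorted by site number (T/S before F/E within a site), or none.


input #1, r=44: events B1->T, B1->T, B1->T, B1->F, B2->F, B3->T, B3->T, B3->T, B3->T, B3->T, B3->T, B3->T, B3->T, B3->T, ...; outcomes B1=T, B1=F, B2=F, B3=T, B3=F, B4=T, B5=T, B7=F, B8=T
input #2, r=7: events B1->F, B2->F, B3->F, B4->F, B6->T, B7->F, B8->F; outcomes B1=F, B2=F, B3=F, B4=F, B6=T, B7=F, B8=F
input #3, r=27: events B1->F, B2->F, B3->T, B3->T, B3->T, B3->T, B3->T, B3->T, B3->T, B3->T, B3->T, B3->T, B3->T, B3->T, ...; outcomes B1=F, B2=F, B3=T, B3=F, B4=F, B6=T, B7=F, B8=F
input #4, r=40: events B1->T, B1->T, B1->F, B2->F, B3->T, B3->T, B3->T, B3->T, B3->T, B3->T, B3->T, B3->T, B3->T, B3->T, ...; outcomes B1=T, B1=F, B2=F, B3=T, B3=F, B4=T, B5=T, B7=F, B8=F
input #5, r=29: events B1->F, B2->F, B3->T, B3->T, B3->T, B3->T, B3->T, B3->T, B3->T, B3->T, B3->T, B3->T, B3->T, B3->T, ...; outcomes B1=F, B2=F, B3=T, B3=F, B4=F, B6=T, B7=F, B8=F
input #6, r=13: events B1->F, B2->F, B3->T, B3->T, B3->T, B3->T, B3->T, B3->T, B3->F, B4->F, B6->T, B7->F, B8->F; outcomes B1=F, B2=F, B3=T, B3=F, B4=F, B6=T, B7=F, B8=F
input #7, r=37: events B1->T, B1->F, B2->F, B3->T, B3->T, B3->T, B3->T, B3->T, B3->T, B3->T, B3->T, B3->T, B3->T, B3->T, ...; outcomes B1=T, B1=F, B2=F, B3=T, B3=F, B4=T, B5=T, B7=F, B8=F
input #8, r=41: events B1->T, B1->T, B1->F, B2->F, B3->T, B3->T, B3->T, B3->T, B3->T, B3->T, B3->T, B3->T, B3->T, B3->T, ...; outcomes B1=T, B1=F, B2=F, B3=T, B3=F, B4=T, B5=T, B7=F, B8=F
union over the pool: B1=T, B1=F, B2=F, B3=T, B3=F, B4=T, B4=F, B5=T, B6=T, B7=F, B8=T, B8=F
uncovered (4 of 16): B2=T, B5=F, B6=F, B7=T
Answer: B2=T, B5=F, B6=F, B7=T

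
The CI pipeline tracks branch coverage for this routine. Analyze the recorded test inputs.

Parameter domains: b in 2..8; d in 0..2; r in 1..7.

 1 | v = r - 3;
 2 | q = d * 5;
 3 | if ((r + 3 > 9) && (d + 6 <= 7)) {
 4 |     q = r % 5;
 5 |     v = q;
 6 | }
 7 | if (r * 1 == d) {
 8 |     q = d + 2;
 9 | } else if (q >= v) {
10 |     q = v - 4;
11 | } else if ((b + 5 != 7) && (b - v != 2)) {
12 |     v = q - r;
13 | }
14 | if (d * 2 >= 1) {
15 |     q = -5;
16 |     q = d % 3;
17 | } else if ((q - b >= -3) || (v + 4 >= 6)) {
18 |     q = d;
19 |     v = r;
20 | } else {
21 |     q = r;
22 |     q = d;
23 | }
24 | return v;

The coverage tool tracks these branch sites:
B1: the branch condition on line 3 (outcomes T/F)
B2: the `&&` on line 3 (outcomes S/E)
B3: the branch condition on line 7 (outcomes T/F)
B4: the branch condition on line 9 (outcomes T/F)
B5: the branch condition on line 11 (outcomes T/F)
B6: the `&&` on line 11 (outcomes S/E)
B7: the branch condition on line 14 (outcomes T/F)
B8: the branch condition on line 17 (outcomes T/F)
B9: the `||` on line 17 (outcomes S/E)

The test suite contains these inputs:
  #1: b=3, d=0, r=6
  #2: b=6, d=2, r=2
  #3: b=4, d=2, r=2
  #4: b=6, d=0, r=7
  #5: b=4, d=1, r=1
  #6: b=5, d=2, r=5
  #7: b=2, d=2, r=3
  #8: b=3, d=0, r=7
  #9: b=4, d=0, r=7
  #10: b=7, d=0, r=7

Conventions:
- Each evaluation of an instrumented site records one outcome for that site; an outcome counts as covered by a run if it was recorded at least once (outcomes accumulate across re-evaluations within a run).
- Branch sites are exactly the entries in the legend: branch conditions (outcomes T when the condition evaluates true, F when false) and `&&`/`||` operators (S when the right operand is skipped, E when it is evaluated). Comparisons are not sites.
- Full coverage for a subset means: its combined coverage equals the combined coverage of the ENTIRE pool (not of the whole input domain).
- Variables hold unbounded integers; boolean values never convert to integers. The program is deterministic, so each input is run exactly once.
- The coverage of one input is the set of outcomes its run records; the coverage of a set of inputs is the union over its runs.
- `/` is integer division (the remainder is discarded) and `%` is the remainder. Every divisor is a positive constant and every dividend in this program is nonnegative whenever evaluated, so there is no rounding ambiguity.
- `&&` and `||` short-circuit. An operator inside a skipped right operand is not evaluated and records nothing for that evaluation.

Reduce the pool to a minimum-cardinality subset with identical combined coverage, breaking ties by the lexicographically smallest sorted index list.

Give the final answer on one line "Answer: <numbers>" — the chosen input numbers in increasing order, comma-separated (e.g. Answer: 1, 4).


test 1 (b=3, d=0, r=6) hits B1=F, B2=S, B3=F, B4=F, B5=T, B6=E, B7=F, B8=T, B9=S
test 2 (b=6, d=2, r=2) hits B1=F, B2=S, B3=T, B7=T
test 3 (b=4, d=2, r=2) hits B1=F, B2=S, B3=T, B7=T
test 4 (b=6, d=0, r=7) hits B1=T, B2=E, B3=F, B4=T, B7=F, B8=T, B9=E
test 5 (b=4, d=1, r=1) hits B1=F, B2=S, B3=T, B7=T
test 6 (b=5, d=2, r=5) hits B1=F, B2=S, B3=F, B4=T, B7=T
test 7 (b=2, d=2, r=3) hits B1=F, B2=S, B3=F, B4=T, B7=T
test 8 (b=3, d=0, r=7) hits B1=T, B2=E, B3=F, B4=T, B7=F, B8=T, B9=E
test 9 (b=4, d=0, r=7) hits B1=T, B2=E, B3=F, B4=T, B7=F, B8=T, B9=E
test 10 (b=7, d=0, r=7) hits B1=T, B2=E, B3=F, B4=T, B7=F, B8=T, B9=E
pool-wide coverage (15 outcomes): B1=T, B1=F, B2=S, B2=E, B3=T, B3=F, B4=T, B4=F, B5=T, B6=E, B7=T, B7=F, B8=T, B9=S, B9=E
every size-1 subset falls short of the 15 outcomes (best: 9/15)
every size-2 subset falls short of the 15 outcomes (best: 13/15)
inputs {1, 2, 4} (size 3) cover everything; no size-3 subset with a lexicographically smaller index list covers all 15
Answer: 1, 2, 4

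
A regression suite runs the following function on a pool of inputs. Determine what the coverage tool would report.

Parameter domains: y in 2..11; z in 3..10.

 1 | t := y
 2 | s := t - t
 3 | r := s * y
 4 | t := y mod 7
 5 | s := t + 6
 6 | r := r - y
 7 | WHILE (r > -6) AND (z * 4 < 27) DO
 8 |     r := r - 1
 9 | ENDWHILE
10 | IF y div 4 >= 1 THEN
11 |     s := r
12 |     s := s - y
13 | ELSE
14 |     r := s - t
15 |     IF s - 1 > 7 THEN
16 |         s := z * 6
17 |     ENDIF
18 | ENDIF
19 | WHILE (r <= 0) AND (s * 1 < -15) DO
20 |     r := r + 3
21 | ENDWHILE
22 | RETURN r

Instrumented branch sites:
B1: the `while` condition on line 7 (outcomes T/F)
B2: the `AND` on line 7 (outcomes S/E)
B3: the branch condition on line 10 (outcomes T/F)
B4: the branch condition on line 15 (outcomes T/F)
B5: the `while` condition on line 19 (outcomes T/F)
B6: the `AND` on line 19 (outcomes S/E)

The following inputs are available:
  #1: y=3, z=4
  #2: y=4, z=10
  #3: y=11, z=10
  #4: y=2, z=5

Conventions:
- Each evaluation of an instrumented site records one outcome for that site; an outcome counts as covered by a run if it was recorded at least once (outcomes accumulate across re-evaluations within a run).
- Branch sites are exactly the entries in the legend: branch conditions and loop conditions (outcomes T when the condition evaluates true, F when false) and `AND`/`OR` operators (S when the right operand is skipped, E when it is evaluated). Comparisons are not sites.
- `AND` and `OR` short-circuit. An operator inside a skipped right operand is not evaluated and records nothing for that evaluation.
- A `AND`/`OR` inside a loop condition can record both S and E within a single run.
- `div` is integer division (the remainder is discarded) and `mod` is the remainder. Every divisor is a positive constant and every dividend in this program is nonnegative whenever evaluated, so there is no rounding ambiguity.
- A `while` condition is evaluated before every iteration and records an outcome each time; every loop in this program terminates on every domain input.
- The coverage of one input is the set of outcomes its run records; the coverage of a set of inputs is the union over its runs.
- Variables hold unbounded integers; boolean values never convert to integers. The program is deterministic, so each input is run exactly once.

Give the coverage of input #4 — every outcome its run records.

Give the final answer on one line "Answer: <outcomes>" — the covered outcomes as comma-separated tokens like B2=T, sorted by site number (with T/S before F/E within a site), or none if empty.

Event log for input #4 (y=2, z=5):
  B2->E, B1->T, B2->E, B1->T, B2->E, B1->T, B2->E, B1->T, B2->S, B1->F
  B3->F, B4->F, B6->S, B5->F
collecting distinct outcomes: B1=T, B1=F, B2=S, B2=E, B3=F, B4=F, B5=F, B6=S

Answer: B1=T, B1=F, B2=S, B2=E, B3=F, B4=F, B5=F, B6=S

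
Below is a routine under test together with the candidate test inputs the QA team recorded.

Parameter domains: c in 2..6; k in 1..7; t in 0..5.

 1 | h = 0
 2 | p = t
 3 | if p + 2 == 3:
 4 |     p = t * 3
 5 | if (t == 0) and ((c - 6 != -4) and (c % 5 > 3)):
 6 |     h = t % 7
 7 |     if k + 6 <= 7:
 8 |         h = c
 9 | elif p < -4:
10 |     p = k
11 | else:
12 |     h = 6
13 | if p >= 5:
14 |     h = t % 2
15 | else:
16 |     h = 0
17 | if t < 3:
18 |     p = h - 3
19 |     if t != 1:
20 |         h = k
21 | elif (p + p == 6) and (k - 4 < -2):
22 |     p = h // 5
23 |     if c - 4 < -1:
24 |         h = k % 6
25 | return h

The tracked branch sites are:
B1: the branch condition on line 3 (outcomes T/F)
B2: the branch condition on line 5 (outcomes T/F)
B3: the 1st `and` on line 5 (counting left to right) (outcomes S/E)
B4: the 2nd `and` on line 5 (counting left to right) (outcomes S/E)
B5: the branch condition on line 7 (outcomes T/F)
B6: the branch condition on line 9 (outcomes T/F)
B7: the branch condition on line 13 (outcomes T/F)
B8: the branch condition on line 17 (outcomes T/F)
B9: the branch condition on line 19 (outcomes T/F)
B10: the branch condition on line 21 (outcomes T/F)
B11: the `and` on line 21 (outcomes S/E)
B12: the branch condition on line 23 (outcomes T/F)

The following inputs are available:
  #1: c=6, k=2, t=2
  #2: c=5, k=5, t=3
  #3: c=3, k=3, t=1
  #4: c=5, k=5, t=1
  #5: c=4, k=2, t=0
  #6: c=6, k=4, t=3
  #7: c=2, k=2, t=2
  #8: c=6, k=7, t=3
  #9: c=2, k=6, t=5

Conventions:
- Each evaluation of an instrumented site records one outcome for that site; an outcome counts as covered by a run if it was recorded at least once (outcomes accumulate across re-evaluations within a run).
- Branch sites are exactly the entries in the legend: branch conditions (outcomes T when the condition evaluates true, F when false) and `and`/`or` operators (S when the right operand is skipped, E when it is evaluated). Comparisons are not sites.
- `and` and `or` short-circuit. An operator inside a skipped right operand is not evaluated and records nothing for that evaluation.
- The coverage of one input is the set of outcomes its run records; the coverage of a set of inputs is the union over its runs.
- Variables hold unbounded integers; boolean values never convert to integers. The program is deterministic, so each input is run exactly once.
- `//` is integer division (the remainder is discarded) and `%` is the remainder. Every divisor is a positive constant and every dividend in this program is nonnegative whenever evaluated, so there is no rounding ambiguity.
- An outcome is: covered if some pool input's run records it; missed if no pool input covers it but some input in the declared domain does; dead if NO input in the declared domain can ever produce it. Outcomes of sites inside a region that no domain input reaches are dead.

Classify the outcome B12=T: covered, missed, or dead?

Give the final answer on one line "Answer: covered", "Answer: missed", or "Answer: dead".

no pool input records B12=T
but domain input (c=2, k=1, t=3) does record it -> reachable, so missed

Answer: missed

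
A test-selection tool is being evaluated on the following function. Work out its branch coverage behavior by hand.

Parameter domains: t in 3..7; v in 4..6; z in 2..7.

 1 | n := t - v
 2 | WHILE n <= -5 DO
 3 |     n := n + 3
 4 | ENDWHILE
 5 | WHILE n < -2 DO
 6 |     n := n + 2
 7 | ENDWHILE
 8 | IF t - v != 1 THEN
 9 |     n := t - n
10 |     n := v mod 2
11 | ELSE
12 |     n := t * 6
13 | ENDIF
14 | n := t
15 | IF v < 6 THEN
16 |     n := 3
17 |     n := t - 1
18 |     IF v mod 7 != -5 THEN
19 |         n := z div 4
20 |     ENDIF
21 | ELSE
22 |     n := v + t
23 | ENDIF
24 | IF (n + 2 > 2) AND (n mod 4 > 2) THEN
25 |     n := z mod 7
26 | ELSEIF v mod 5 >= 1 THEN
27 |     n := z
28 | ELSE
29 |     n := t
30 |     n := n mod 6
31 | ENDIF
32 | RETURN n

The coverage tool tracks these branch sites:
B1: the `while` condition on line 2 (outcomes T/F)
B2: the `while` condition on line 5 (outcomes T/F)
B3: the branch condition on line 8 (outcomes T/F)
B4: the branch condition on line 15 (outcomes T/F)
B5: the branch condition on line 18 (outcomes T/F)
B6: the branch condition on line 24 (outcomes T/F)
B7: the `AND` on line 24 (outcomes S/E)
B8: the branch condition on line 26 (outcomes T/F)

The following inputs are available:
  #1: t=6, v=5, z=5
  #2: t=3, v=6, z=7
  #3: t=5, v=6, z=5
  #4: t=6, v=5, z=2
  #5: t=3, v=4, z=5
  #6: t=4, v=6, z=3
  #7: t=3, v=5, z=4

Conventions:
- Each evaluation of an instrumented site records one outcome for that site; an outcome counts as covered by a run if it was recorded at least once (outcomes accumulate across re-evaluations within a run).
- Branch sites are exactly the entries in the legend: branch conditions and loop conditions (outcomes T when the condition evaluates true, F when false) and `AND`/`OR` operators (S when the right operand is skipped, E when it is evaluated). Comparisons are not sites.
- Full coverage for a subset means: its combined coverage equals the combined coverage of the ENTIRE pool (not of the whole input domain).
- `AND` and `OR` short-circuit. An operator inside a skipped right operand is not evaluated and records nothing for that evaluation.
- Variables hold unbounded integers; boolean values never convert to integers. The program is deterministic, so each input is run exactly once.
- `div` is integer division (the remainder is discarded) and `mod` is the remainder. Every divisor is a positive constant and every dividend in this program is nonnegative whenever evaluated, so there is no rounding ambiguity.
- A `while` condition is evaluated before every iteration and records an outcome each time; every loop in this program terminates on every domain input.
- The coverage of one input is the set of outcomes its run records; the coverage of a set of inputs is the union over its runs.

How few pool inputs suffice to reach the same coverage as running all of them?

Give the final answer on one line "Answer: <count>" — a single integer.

input #1 (t=6, v=5, z=5): events B1->F, B2->F, B3->F, B4->T, B5->T, B7->E, B6->F, B8->F; covers B1=F, B2=F, B3=F, B4=T, B5=T, B6=F, B7=E, B8=F
input #2 (t=3, v=6, z=7): events B1->F, B2->T, B2->F, B3->T, B4->F, B7->E, B6->F, B8->T; covers B1=F, B2=T, B2=F, B3=T, B4=F, B6=F, B7=E, B8=T
input #3 (t=5, v=6, z=5): events B1->F, B2->F, B3->T, B4->F, B7->E, B6->T; covers B1=F, B2=F, B3=T, B4=F, B6=T, B7=E
input #4 (t=6, v=5, z=2): events B1->F, B2->F, B3->F, B4->T, B5->T, B7->S, B6->F, B8->F; covers B1=F, B2=F, B3=F, B4=T, B5=T, B6=F, B7=S, B8=F
input #5 (t=3, v=4, z=5): events B1->F, B2->F, B3->T, B4->T, B5->T, B7->E, B6->F, B8->T; covers B1=F, B2=F, B3=T, B4=T, B5=T, B6=F, B7=E, B8=T
input #6 (t=4, v=6, z=3): events B1->F, B2->F, B3->T, B4->F, B7->E, B6->F, B8->T; covers B1=F, B2=F, B3=T, B4=F, B6=F, B7=E, B8=T
input #7 (t=3, v=5, z=4): events B1->F, B2->F, B3->T, B4->T, B5->T, B7->E, B6->F, B8->F; covers B1=F, B2=F, B3=T, B4=T, B5=T, B6=F, B7=E, B8=F
pool-wide coverage (14 outcomes): B1=F, B2=T, B2=F, B3=T, B3=F, B4=T, B4=F, B5=T, B6=T, B6=F, B7=S, B7=E, B8=T, B8=F
size 1 is not enough: best union over all size-1 subsets is 8/14
size 2 is not enough: best union over all size-2 subsets is 13/14
size 3: inputs {2, 3, 4} cover all 14 outcomes, and no lexicographically smaller subset of this size does

Answer: 3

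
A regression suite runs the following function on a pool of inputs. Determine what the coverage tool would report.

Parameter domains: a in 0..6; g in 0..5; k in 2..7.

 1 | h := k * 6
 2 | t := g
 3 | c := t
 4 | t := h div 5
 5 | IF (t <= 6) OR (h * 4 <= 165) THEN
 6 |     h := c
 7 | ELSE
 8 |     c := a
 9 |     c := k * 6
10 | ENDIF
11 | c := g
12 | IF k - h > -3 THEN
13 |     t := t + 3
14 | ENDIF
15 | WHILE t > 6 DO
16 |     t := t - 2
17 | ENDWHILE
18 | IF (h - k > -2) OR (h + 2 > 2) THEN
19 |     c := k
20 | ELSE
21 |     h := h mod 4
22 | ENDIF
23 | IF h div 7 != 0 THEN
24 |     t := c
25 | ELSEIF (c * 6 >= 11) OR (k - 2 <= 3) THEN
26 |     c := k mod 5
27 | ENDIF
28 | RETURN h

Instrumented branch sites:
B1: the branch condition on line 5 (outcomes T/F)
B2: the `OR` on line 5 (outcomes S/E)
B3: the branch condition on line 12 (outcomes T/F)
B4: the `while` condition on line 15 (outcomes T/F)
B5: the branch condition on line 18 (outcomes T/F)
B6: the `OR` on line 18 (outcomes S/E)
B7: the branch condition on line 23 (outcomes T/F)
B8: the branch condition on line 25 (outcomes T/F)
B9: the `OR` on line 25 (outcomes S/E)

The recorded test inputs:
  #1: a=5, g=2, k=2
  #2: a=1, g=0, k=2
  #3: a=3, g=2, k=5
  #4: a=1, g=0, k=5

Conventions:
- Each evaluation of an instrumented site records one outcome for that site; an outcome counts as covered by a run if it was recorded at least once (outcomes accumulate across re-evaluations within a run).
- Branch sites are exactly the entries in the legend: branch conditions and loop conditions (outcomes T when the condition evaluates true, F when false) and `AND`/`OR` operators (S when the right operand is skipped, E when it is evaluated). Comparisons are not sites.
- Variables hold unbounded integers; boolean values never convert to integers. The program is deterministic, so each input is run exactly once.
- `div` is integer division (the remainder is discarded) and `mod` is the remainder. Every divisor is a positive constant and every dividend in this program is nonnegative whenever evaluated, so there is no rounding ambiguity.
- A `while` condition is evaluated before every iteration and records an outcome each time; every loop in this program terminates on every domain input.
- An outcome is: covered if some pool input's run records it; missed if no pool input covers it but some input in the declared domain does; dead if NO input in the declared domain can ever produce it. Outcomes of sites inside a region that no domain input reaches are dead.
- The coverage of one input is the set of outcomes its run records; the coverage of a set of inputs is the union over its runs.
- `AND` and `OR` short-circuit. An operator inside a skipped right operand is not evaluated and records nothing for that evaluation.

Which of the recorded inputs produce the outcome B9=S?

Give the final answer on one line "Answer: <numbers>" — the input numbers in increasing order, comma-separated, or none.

input #1 (a=5, g=2, k=2): records B9=S
input #2 (a=1, g=0, k=2): does not record B9=S
input #3 (a=3, g=2, k=5): records B9=S
input #4 (a=1, g=0, k=5): does not record B9=S

Answer: 1, 3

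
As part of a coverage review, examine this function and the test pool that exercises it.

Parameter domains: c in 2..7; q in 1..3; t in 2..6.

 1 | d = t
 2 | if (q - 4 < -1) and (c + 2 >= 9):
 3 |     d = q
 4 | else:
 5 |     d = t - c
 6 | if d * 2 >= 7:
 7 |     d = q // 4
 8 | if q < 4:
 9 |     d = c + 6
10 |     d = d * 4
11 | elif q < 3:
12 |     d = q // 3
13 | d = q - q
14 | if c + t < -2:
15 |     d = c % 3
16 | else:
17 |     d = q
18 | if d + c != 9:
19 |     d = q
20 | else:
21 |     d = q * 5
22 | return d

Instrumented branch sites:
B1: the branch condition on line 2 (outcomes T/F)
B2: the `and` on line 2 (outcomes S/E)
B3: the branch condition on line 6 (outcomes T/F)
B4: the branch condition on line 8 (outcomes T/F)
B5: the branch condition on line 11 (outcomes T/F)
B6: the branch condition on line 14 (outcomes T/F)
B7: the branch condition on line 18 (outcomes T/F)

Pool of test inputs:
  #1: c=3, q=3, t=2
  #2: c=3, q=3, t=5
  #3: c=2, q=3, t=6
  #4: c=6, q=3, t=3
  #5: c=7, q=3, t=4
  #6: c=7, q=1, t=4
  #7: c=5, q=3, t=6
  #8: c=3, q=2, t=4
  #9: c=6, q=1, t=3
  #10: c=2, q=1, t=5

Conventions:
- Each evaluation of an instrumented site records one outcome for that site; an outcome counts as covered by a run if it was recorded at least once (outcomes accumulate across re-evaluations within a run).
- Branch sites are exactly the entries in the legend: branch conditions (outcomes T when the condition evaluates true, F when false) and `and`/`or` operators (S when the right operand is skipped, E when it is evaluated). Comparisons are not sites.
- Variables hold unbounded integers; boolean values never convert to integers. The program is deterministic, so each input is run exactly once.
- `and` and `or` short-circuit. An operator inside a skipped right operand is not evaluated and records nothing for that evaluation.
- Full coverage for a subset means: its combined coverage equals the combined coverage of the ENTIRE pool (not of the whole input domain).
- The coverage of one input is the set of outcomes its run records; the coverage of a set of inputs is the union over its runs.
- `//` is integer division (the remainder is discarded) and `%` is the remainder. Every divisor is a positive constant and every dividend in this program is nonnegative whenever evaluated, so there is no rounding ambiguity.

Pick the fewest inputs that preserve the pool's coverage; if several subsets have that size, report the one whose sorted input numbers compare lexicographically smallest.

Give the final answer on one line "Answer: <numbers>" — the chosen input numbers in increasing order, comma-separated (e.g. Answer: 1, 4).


#1 (c=3, q=3, t=2) -> covered: B1=F, B2=S, B3=F, B4=T, B6=F, B7=T
#2 (c=3, q=3, t=5) -> covered: B1=F, B2=S, B3=F, B4=T, B6=F, B7=T
#3 (c=2, q=3, t=6) -> covered: B1=F, B2=S, B3=T, B4=T, B6=F, B7=T
#4 (c=6, q=3, t=3) -> covered: B1=F, B2=S, B3=F, B4=T, B6=F, B7=F
#5 (c=7, q=3, t=4) -> covered: B1=F, B2=S, B3=F, B4=T, B6=F, B7=T
#6 (c=7, q=1, t=4) -> covered: B1=T, B2=E, B3=F, B4=T, B6=F, B7=T
#7 (c=5, q=3, t=6) -> covered: B1=F, B2=S, B3=F, B4=T, B6=F, B7=T
#8 (c=3, q=2, t=4) -> covered: B1=F, B2=E, B3=F, B4=T, B6=F, B7=T
#9 (c=6, q=1, t=3) -> covered: B1=F, B2=E, B3=F, B4=T, B6=F, B7=T
#10 (c=2, q=1, t=5) -> covered: B1=F, B2=E, B3=F, B4=T, B6=F, B7=T
pool-wide coverage (10 outcomes): B1=T, B1=F, B2=S, B2=E, B3=T, B3=F, B4=T, B6=F, B7=T, B7=F
no size-1 subset reaches all 10 outcomes (best union: 6/10)
no size-2 subset reaches all 10 outcomes (best union: 9/10)
size 3: inputs {3, 4, 6} cover all 10 outcomes, and no lexicographically smaller subset of this size does
Answer: 3, 4, 6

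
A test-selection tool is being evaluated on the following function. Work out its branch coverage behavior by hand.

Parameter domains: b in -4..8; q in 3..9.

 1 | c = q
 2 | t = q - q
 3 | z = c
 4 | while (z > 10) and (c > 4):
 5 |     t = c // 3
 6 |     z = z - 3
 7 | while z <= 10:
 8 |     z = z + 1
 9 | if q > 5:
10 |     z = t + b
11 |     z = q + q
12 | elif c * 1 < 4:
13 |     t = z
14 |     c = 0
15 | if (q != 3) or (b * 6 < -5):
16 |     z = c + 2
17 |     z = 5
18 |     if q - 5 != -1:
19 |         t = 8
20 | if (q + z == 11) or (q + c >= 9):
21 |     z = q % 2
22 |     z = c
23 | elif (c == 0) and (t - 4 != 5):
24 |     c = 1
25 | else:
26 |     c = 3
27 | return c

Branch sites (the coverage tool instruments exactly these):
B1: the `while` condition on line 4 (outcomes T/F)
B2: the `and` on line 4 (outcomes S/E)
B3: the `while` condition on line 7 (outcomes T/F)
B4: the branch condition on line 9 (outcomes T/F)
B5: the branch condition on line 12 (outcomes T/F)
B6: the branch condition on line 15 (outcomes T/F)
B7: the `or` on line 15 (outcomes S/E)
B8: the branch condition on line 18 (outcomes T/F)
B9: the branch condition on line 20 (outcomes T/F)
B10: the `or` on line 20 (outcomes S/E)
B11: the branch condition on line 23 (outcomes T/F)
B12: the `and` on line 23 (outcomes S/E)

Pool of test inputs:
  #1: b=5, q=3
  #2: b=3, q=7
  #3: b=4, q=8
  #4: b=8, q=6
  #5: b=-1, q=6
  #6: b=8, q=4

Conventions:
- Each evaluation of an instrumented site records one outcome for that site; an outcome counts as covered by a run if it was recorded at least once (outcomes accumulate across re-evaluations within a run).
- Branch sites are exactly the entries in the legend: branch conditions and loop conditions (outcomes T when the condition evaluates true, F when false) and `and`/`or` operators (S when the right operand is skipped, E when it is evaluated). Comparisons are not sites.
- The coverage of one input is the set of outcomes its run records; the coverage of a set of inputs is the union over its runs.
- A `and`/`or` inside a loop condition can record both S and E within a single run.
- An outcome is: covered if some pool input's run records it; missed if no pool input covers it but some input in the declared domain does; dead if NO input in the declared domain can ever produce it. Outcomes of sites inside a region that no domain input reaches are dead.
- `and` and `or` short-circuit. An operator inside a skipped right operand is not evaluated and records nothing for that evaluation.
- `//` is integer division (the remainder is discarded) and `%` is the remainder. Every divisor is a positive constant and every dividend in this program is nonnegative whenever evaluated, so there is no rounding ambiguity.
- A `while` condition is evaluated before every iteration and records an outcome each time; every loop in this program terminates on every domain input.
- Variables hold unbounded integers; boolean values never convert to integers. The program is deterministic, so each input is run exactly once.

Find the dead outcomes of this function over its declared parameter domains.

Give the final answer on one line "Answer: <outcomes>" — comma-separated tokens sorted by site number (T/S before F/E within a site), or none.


sweeping the full domain (91 inputs) for each outcome:
  B1=T: no domain input ever produces it -> dead
  B2=E: no domain input ever produces it -> dead
  reachable outcomes have witnesses, e.g. B1=F (e.g. b=-4, q=3), B2=S (e.g. b=-4, q=3), B3=T (e.g. b=-4, q=3), B3=F (e.g. b=-4, q=3)
Answer: B1=T, B2=E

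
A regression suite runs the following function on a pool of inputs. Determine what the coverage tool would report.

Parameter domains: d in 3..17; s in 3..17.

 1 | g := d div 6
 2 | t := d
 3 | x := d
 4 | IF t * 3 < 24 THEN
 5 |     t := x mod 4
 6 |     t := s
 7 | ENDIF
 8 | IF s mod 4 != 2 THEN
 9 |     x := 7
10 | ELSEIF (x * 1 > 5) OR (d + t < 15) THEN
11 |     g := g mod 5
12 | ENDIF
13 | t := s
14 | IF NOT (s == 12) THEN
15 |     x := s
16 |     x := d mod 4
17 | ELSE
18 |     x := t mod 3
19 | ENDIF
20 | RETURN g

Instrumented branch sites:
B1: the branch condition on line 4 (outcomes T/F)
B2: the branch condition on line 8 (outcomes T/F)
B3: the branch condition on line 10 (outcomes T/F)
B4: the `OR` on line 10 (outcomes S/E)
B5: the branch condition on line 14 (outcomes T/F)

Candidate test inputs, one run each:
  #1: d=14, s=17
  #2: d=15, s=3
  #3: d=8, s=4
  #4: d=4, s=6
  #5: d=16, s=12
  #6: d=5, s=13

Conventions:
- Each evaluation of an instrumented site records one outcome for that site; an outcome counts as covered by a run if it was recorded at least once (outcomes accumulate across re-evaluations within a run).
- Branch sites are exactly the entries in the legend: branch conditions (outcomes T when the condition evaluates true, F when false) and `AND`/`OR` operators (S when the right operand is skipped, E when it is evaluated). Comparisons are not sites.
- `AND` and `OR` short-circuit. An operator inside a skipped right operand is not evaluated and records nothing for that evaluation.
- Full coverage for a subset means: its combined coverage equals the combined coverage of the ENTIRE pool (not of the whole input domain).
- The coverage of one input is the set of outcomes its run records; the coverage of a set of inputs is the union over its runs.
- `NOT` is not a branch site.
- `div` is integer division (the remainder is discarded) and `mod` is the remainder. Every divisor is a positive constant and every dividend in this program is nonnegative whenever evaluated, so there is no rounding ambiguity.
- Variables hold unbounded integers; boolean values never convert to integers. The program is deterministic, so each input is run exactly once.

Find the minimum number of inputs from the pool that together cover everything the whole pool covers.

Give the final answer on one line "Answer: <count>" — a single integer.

#1 (d=14, s=17) -> B1->F, B2->T, B5->T; covered: B1=F, B2=T, B5=T
#2 (d=15, s=3) -> B1->F, B2->T, B5->T; covered: B1=F, B2=T, B5=T
#3 (d=8, s=4) -> B1->F, B2->T, B5->T; covered: B1=F, B2=T, B5=T
#4 (d=4, s=6) -> B1->T, B2->F, B4->E, B3->T, B5->T; covered: B1=T, B2=F, B3=T, B4=E, B5=T
#5 (d=16, s=12) -> B1->F, B2->T, B5->F; covered: B1=F, B2=T, B5=F
#6 (d=5, s=13) -> B1->T, B2->T, B5->T; covered: B1=T, B2=T, B5=T
the full pool covers 8 outcomes: B1=T, B1=F, B2=T, B2=F, B3=T, B4=E, B5=T, B5=F
size 1 is not enough: best union over all size-1 subsets is 5/8
inputs {4, 5} (size 2) cover everything; no size-2 subset with a lexicographically smaller index list covers all 8

Answer: 2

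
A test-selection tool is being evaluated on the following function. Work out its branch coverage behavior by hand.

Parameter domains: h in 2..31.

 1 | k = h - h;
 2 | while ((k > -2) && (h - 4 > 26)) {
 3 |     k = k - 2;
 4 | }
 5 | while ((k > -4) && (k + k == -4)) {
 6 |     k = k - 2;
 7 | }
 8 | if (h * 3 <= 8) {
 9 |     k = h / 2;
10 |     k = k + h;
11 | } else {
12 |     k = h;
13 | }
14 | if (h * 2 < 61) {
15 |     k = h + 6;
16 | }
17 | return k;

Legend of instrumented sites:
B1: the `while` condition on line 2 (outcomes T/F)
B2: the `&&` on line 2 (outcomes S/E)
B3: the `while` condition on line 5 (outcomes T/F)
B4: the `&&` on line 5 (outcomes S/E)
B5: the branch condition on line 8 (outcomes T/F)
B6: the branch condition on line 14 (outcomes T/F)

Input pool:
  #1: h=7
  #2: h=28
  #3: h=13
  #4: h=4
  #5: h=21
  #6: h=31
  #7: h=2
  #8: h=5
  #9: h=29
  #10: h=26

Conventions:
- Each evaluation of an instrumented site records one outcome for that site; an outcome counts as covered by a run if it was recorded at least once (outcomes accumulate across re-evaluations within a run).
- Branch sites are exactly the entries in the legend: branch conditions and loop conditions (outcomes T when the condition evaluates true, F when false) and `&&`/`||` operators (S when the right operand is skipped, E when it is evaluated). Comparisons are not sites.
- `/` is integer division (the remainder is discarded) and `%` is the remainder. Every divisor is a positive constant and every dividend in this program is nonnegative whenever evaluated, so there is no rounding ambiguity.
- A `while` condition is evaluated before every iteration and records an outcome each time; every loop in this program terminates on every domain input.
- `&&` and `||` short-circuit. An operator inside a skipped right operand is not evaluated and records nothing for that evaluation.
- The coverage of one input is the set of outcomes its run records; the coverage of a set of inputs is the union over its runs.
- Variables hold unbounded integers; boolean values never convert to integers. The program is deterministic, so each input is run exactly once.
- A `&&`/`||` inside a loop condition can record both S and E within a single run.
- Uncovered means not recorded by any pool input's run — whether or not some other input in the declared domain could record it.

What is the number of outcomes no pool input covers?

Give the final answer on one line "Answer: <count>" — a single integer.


test 1 (h=7) hits B1=F, B2=E, B3=F, B4=E, B5=F, B6=T
test 2 (h=28) hits B1=F, B2=E, B3=F, B4=E, B5=F, B6=T
test 3 (h=13) hits B1=F, B2=E, B3=F, B4=E, B5=F, B6=T
test 4 (h=4) hits B1=F, B2=E, B3=F, B4=E, B5=F, B6=T
test 5 (h=21) hits B1=F, B2=E, B3=F, B4=E, B5=F, B6=T
test 6 (h=31) hits B1=T, B1=F, B2=S, B2=E, B3=T, B3=F, B4=S, B4=E, B5=F, B6=F
test 7 (h=2) hits B1=F, B2=E, B3=F, B4=E, B5=T, B6=T
test 8 (h=5) hits B1=F, B2=E, B3=F, B4=E, B5=F, B6=T
test 9 (h=29) hits B1=F, B2=E, B3=F, B4=E, B5=F, B6=T
test 10 (h=26) hits B1=F, B2=E, B3=F, B4=E, B5=F, B6=T
union over the pool: B1=T, B1=F, B2=S, B2=E, B3=T, B3=F, B4=S, B4=E, B5=T, B5=F, B6=T, B6=F
uncovered (0 of 12): none
Answer: 0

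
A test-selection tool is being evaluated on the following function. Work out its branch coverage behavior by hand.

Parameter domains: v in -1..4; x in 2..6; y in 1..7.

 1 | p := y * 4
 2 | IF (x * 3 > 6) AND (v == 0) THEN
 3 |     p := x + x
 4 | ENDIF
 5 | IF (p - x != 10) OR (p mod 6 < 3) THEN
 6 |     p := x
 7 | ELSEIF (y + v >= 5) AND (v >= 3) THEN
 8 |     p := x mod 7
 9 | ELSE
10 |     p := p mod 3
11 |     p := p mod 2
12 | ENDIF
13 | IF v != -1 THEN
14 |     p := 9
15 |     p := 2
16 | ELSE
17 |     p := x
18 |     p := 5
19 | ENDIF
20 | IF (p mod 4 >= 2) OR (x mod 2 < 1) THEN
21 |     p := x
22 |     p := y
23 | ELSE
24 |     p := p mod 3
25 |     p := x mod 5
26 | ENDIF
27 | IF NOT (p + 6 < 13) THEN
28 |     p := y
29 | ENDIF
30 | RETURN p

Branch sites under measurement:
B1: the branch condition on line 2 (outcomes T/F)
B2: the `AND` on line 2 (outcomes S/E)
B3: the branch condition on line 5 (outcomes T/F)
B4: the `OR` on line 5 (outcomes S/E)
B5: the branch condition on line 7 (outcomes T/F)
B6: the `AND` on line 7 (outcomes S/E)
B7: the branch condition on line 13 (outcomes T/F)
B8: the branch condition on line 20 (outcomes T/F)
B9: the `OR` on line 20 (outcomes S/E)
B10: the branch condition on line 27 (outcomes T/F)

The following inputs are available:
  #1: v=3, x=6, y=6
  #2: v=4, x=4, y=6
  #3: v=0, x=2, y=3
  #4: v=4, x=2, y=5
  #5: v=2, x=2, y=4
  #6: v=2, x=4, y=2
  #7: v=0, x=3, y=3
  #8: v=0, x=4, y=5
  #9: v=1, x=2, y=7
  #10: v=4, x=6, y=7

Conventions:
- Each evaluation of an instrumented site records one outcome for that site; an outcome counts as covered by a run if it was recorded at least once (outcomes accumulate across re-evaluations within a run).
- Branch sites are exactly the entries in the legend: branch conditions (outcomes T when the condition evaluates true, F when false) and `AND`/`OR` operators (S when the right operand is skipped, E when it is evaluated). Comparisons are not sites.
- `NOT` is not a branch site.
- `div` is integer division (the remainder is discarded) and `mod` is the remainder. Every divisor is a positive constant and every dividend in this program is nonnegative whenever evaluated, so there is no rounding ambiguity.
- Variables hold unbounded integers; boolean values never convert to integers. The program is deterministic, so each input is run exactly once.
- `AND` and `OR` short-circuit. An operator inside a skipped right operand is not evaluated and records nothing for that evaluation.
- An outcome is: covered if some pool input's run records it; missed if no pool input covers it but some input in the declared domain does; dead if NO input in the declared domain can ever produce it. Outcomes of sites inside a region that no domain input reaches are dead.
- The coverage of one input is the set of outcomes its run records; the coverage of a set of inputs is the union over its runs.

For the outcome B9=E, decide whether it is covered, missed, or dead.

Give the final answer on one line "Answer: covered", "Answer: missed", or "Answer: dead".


no pool input records B9=E
but domain input (v=-1, x=2, y=1) does record it -> reachable, so missed
Answer: missed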